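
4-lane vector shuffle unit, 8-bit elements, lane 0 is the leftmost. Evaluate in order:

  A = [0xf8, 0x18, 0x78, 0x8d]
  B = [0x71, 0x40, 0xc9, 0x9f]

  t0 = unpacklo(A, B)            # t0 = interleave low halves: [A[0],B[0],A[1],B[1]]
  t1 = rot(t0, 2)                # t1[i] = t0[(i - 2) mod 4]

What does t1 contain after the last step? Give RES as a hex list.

→ t0 |f8|71|18|40|
→ t1 |18|40|f8|71|

RES = [0x18, 0x40, 0xf8, 0x71]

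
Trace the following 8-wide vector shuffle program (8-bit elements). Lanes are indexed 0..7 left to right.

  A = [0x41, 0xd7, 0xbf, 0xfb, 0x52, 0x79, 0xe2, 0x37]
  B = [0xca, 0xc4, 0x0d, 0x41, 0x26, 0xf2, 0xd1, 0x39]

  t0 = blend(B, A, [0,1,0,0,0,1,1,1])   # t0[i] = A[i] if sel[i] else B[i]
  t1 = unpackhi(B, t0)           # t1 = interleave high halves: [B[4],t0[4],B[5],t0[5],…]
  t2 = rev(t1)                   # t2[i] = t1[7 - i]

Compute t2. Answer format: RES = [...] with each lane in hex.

t0 = [0xca, 0xd7, 0x0d, 0x41, 0x26, 0x79, 0xe2, 0x37]
t1 = [0x26, 0x26, 0xf2, 0x79, 0xd1, 0xe2, 0x39, 0x37]
t2 = [0x37, 0x39, 0xe2, 0xd1, 0x79, 0xf2, 0x26, 0x26]

RES = [ 0x37  0x39  0xe2  0xd1  0x79  0xf2  0x26  0x26 ]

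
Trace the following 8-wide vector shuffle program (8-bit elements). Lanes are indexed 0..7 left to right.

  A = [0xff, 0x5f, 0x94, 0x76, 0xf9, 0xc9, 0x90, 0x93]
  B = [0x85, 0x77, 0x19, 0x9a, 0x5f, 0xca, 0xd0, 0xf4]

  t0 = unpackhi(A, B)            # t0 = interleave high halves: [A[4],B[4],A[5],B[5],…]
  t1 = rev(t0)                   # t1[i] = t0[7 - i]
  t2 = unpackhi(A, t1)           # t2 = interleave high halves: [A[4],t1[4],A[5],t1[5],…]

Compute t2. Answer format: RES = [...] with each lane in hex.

RES = [ 0xf9  0xca  0xc9  0xc9  0x90  0x5f  0x93  0xf9 ]

  t0: f9 5f c9 ca 90 d0 93 f4
  t1: f4 93 d0 90 ca c9 5f f9
  t2: f9 ca c9 c9 90 5f 93 f9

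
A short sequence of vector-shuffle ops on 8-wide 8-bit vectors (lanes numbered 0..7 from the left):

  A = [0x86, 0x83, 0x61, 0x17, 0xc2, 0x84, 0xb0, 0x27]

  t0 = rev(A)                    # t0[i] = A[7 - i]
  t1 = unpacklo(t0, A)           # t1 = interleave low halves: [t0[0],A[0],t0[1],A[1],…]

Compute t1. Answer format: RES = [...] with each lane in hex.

RES = [ 0x27  0x86  0xb0  0x83  0x84  0x61  0xc2  0x17 ]

  t0: 27 b0 84 c2 17 61 83 86
  t1: 27 86 b0 83 84 61 c2 17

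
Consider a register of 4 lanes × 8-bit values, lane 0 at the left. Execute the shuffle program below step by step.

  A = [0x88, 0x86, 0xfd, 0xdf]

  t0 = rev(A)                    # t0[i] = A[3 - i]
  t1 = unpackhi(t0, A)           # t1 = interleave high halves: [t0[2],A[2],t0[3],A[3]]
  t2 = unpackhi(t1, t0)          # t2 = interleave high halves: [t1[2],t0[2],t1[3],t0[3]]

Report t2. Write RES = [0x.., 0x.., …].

RES = [0x88, 0x86, 0xdf, 0x88]

→ t0 |df|fd|86|88|
→ t1 |86|fd|88|df|
→ t2 |88|86|df|88|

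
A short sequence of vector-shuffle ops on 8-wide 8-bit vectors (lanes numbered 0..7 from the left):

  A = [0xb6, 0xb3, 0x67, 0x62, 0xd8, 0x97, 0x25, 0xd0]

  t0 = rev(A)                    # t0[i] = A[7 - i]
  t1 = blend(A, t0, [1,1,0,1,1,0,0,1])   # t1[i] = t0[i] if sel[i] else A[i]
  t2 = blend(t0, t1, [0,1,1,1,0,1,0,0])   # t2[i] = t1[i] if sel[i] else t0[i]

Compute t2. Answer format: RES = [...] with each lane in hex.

  t0: d0 25 97 d8 62 67 b3 b6
  t1: d0 25 67 d8 62 97 25 b6
  t2: d0 25 67 d8 62 97 b3 b6

RES = [0xd0, 0x25, 0x67, 0xd8, 0x62, 0x97, 0xb3, 0xb6]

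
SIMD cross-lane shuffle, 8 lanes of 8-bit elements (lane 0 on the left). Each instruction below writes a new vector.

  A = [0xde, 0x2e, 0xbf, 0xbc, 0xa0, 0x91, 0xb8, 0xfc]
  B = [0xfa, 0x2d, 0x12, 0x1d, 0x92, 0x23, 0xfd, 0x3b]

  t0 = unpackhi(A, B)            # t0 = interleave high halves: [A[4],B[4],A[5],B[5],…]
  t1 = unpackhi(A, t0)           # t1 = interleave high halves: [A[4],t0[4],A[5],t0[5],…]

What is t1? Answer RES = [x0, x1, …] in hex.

  t0: a0 92 91 23 b8 fd fc 3b
  t1: a0 b8 91 fd b8 fc fc 3b

RES = [ 0xa0  0xb8  0x91  0xfd  0xb8  0xfc  0xfc  0x3b ]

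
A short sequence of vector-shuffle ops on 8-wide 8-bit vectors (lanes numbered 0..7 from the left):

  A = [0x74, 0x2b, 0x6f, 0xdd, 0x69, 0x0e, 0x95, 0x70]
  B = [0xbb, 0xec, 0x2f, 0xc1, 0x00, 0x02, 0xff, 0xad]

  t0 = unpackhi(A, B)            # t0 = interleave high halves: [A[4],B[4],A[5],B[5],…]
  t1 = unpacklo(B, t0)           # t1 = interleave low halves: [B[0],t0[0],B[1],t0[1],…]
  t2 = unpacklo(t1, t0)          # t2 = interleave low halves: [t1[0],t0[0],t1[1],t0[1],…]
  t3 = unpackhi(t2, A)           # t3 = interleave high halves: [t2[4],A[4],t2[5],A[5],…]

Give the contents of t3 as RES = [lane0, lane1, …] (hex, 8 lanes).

→ t0 |69|00|0e|02|95|ff|70|ad|
→ t1 |bb|69|ec|00|2f|0e|c1|02|
→ t2 |bb|69|69|00|ec|0e|00|02|
→ t3 |ec|69|0e|0e|00|95|02|70|

RES = [ 0xec  0x69  0x0e  0x0e  0x00  0x95  0x02  0x70 ]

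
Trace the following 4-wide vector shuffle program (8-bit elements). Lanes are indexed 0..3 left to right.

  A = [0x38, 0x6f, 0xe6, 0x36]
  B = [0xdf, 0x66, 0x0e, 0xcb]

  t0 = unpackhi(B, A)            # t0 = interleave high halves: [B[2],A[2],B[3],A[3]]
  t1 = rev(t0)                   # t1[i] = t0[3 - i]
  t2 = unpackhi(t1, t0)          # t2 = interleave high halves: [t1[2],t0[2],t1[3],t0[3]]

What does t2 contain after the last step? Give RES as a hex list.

RES = [0xe6, 0xcb, 0x0e, 0x36]

t0 = [0x0e, 0xe6, 0xcb, 0x36]
t1 = [0x36, 0xcb, 0xe6, 0x0e]
t2 = [0xe6, 0xcb, 0x0e, 0x36]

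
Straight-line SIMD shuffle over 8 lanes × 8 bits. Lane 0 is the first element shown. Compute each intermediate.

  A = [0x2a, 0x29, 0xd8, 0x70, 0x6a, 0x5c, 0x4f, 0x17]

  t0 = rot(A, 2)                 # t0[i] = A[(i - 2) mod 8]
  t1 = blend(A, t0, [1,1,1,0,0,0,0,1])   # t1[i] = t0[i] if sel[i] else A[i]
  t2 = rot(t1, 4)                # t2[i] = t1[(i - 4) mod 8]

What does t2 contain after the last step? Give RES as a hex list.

RES = [ 0x6a  0x5c  0x4f  0x5c  0x4f  0x17  0x2a  0x70 ]

→ t0 |4f|17|2a|29|d8|70|6a|5c|
→ t1 |4f|17|2a|70|6a|5c|4f|5c|
→ t2 |6a|5c|4f|5c|4f|17|2a|70|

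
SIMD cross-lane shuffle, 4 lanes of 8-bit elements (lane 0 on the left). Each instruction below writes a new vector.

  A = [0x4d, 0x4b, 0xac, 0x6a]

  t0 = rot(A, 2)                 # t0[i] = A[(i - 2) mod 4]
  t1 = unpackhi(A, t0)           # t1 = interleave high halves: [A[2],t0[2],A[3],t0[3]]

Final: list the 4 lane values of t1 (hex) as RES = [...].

t0 = [0xac, 0x6a, 0x4d, 0x4b]
t1 = [0xac, 0x4d, 0x6a, 0x4b]

RES = [0xac, 0x4d, 0x6a, 0x4b]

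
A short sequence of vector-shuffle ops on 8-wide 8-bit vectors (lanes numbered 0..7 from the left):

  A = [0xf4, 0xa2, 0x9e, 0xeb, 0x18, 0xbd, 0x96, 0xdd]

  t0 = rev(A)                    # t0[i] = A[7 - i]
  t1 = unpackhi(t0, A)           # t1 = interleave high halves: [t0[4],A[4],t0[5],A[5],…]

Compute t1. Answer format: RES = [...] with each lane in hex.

RES = [ 0xeb  0x18  0x9e  0xbd  0xa2  0x96  0xf4  0xdd ]

  t0: dd 96 bd 18 eb 9e a2 f4
  t1: eb 18 9e bd a2 96 f4 dd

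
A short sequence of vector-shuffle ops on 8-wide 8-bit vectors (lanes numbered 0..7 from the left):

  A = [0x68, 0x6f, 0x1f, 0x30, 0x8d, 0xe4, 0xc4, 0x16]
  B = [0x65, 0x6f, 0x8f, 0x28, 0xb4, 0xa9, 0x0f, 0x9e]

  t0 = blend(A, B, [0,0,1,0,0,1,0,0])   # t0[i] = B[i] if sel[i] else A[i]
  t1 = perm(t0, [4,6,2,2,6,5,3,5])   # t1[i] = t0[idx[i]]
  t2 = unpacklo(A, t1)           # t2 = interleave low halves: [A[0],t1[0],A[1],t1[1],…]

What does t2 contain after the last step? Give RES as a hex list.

t0 = [0x68, 0x6f, 0x8f, 0x30, 0x8d, 0xa9, 0xc4, 0x16]
t1 = [0x8d, 0xc4, 0x8f, 0x8f, 0xc4, 0xa9, 0x30, 0xa9]
t2 = [0x68, 0x8d, 0x6f, 0xc4, 0x1f, 0x8f, 0x30, 0x8f]

RES = [ 0x68  0x8d  0x6f  0xc4  0x1f  0x8f  0x30  0x8f ]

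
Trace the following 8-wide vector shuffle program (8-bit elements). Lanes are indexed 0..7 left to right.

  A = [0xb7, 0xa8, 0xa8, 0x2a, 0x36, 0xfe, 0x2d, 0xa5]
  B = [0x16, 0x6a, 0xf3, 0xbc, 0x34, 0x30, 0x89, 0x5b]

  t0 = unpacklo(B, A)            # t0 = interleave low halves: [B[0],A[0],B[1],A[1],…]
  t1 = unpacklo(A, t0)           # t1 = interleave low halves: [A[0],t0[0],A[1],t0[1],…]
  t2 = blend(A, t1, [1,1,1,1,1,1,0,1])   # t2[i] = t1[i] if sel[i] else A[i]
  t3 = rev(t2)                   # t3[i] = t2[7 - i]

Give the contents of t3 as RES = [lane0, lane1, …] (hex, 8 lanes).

t0 = [0x16, 0xb7, 0x6a, 0xa8, 0xf3, 0xa8, 0xbc, 0x2a]
t1 = [0xb7, 0x16, 0xa8, 0xb7, 0xa8, 0x6a, 0x2a, 0xa8]
t2 = [0xb7, 0x16, 0xa8, 0xb7, 0xa8, 0x6a, 0x2d, 0xa8]
t3 = [0xa8, 0x2d, 0x6a, 0xa8, 0xb7, 0xa8, 0x16, 0xb7]

RES = [0xa8, 0x2d, 0x6a, 0xa8, 0xb7, 0xa8, 0x16, 0xb7]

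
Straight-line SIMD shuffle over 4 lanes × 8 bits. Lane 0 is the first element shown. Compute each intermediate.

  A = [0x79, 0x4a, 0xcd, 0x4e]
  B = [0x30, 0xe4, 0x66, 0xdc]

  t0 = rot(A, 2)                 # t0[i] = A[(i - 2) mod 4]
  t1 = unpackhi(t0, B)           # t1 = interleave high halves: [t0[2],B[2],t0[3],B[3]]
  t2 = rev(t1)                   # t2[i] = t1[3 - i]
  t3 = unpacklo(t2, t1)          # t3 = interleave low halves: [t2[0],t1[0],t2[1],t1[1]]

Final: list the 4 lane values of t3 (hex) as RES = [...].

  t0: cd 4e 79 4a
  t1: 79 66 4a dc
  t2: dc 4a 66 79
  t3: dc 79 4a 66

RES = [ 0xdc  0x79  0x4a  0x66 ]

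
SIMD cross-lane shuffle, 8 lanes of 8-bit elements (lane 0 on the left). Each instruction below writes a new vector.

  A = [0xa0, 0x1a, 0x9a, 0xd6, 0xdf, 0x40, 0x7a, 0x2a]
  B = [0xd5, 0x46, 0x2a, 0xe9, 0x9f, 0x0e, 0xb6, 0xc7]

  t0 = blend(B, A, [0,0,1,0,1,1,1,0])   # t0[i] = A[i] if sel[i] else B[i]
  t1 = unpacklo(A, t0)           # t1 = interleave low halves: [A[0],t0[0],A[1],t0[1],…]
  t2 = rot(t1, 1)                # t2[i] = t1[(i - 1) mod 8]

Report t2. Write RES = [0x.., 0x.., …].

RES = [ 0xe9  0xa0  0xd5  0x1a  0x46  0x9a  0x9a  0xd6 ]

  t0: d5 46 9a e9 df 40 7a c7
  t1: a0 d5 1a 46 9a 9a d6 e9
  t2: e9 a0 d5 1a 46 9a 9a d6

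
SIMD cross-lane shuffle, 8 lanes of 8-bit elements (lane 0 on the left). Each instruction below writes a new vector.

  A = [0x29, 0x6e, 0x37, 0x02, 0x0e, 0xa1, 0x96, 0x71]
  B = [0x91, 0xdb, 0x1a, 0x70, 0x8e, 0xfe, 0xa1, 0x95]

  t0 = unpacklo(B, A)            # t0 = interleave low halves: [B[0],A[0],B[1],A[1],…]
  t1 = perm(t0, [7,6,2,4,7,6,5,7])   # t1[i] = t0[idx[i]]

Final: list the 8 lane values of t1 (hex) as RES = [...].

t0 = [0x91, 0x29, 0xdb, 0x6e, 0x1a, 0x37, 0x70, 0x02]
t1 = [0x02, 0x70, 0xdb, 0x1a, 0x02, 0x70, 0x37, 0x02]

RES = [0x02, 0x70, 0xdb, 0x1a, 0x02, 0x70, 0x37, 0x02]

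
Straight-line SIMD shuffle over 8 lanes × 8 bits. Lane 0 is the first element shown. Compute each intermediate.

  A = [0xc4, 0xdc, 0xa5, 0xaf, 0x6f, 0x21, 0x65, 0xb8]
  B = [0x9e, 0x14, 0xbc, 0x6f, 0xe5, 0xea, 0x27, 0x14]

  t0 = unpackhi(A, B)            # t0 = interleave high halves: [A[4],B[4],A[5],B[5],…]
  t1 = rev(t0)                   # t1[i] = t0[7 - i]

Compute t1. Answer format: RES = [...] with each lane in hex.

t0 = [0x6f, 0xe5, 0x21, 0xea, 0x65, 0x27, 0xb8, 0x14]
t1 = [0x14, 0xb8, 0x27, 0x65, 0xea, 0x21, 0xe5, 0x6f]

RES = [0x14, 0xb8, 0x27, 0x65, 0xea, 0x21, 0xe5, 0x6f]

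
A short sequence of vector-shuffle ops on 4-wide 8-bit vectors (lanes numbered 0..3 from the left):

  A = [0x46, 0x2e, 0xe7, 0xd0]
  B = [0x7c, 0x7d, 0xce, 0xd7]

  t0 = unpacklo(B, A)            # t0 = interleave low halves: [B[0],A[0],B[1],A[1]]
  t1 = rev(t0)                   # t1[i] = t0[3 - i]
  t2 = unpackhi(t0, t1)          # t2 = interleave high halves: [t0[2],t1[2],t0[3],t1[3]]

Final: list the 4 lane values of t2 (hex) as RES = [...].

RES = [ 0x7d  0x46  0x2e  0x7c ]

t0 = [0x7c, 0x46, 0x7d, 0x2e]
t1 = [0x2e, 0x7d, 0x46, 0x7c]
t2 = [0x7d, 0x46, 0x2e, 0x7c]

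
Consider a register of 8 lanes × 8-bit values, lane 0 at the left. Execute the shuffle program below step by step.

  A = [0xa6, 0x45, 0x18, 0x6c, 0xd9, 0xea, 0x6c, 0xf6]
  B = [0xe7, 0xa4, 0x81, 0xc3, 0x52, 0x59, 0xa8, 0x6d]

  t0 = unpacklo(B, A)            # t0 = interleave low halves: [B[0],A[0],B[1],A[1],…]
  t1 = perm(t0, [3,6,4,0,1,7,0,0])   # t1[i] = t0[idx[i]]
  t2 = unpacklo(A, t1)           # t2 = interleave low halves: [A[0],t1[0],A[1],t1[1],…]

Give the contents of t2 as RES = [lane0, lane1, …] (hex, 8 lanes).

  t0: e7 a6 a4 45 81 18 c3 6c
  t1: 45 c3 81 e7 a6 6c e7 e7
  t2: a6 45 45 c3 18 81 6c e7

RES = [ 0xa6  0x45  0x45  0xc3  0x18  0x81  0x6c  0xe7 ]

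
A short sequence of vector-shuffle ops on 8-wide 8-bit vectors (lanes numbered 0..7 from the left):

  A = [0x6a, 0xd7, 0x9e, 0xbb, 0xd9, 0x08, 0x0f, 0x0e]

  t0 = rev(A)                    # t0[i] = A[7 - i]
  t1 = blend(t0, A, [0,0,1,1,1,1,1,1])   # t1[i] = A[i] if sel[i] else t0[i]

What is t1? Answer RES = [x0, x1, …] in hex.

  t0: 0e 0f 08 d9 bb 9e d7 6a
  t1: 0e 0f 9e bb d9 08 0f 0e

RES = [ 0x0e  0x0f  0x9e  0xbb  0xd9  0x08  0x0f  0x0e ]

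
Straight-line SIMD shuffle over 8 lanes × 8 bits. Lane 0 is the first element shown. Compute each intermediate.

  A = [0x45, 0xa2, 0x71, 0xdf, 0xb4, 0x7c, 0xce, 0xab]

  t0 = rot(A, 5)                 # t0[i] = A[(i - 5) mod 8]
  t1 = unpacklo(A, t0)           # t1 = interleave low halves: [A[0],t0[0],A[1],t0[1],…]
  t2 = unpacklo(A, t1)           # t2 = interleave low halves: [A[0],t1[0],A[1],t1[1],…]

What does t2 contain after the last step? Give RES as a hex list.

RES = [ 0x45  0x45  0xa2  0xdf  0x71  0xa2  0xdf  0xb4 ]

→ t0 |df|b4|7c|ce|ab|45|a2|71|
→ t1 |45|df|a2|b4|71|7c|df|ce|
→ t2 |45|45|a2|df|71|a2|df|b4|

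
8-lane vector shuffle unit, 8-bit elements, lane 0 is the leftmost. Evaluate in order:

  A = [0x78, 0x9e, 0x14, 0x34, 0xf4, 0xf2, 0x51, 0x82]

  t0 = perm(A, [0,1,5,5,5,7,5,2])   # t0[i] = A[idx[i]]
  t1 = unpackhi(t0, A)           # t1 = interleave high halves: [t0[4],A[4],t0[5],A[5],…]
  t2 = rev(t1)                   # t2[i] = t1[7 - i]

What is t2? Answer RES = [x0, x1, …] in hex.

→ t0 |78|9e|f2|f2|f2|82|f2|14|
→ t1 |f2|f4|82|f2|f2|51|14|82|
→ t2 |82|14|51|f2|f2|82|f4|f2|

RES = [0x82, 0x14, 0x51, 0xf2, 0xf2, 0x82, 0xf4, 0xf2]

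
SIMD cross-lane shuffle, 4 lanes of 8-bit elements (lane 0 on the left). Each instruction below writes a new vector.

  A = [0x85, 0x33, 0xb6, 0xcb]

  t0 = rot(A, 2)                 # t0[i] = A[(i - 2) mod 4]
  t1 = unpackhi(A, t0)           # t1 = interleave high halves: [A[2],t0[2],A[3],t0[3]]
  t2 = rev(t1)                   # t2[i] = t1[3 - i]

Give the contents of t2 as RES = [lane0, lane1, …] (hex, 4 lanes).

→ t0 |b6|cb|85|33|
→ t1 |b6|85|cb|33|
→ t2 |33|cb|85|b6|

RES = [0x33, 0xcb, 0x85, 0xb6]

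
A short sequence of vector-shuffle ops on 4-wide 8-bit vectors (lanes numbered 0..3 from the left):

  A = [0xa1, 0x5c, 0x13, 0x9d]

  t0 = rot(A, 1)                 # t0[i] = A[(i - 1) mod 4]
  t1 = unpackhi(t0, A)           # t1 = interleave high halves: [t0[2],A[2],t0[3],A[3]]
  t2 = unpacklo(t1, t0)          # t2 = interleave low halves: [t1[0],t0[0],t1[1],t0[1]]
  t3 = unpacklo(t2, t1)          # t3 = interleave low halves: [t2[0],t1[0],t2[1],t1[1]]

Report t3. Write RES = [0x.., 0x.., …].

t0 = [0x9d, 0xa1, 0x5c, 0x13]
t1 = [0x5c, 0x13, 0x13, 0x9d]
t2 = [0x5c, 0x9d, 0x13, 0xa1]
t3 = [0x5c, 0x5c, 0x9d, 0x13]

RES = [ 0x5c  0x5c  0x9d  0x13 ]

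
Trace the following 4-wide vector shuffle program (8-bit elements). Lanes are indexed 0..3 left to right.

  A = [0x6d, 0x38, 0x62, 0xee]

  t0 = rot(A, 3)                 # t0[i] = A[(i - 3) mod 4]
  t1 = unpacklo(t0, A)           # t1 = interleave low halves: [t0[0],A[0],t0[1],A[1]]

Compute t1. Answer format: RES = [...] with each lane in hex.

RES = [ 0x38  0x6d  0x62  0x38 ]

t0 = [0x38, 0x62, 0xee, 0x6d]
t1 = [0x38, 0x6d, 0x62, 0x38]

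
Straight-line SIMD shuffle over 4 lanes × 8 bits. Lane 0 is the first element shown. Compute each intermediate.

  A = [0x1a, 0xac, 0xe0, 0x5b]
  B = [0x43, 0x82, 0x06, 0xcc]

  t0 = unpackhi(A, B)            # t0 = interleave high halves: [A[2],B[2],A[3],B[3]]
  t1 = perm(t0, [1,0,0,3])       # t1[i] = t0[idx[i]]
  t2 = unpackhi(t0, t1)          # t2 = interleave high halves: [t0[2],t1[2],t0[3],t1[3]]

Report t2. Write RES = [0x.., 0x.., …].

→ t0 |e0|06|5b|cc|
→ t1 |06|e0|e0|cc|
→ t2 |5b|e0|cc|cc|

RES = [0x5b, 0xe0, 0xcc, 0xcc]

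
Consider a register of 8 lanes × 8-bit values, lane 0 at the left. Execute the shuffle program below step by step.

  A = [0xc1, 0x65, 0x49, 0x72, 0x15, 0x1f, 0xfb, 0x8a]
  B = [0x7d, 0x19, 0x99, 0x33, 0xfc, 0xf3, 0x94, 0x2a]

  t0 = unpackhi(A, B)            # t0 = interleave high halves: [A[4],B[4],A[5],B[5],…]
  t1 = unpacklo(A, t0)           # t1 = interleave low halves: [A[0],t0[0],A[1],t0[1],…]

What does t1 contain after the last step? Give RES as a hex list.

→ t0 |15|fc|1f|f3|fb|94|8a|2a|
→ t1 |c1|15|65|fc|49|1f|72|f3|

RES = [ 0xc1  0x15  0x65  0xfc  0x49  0x1f  0x72  0xf3 ]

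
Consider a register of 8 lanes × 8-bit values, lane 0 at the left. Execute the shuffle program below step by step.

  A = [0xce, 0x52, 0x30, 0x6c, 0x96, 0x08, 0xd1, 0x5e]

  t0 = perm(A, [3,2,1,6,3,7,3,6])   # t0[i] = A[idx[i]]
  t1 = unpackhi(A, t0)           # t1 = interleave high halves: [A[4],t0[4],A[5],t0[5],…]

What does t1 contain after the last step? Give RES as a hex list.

RES = [0x96, 0x6c, 0x08, 0x5e, 0xd1, 0x6c, 0x5e, 0xd1]

→ t0 |6c|30|52|d1|6c|5e|6c|d1|
→ t1 |96|6c|08|5e|d1|6c|5e|d1|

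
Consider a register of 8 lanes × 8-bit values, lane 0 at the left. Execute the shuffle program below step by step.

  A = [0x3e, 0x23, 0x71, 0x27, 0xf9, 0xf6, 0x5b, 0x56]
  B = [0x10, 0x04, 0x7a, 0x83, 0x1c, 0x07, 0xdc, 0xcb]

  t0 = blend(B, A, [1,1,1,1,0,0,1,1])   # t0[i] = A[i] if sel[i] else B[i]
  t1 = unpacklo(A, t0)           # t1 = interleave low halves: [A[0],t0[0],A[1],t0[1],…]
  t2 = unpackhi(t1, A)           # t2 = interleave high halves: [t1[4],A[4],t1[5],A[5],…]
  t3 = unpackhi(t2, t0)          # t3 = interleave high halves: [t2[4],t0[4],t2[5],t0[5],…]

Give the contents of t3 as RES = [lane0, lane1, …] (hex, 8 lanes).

RES = [ 0x27  0x1c  0x5b  0x07  0x27  0x5b  0x56  0x56 ]

→ t0 |3e|23|71|27|1c|07|5b|56|
→ t1 |3e|3e|23|23|71|71|27|27|
→ t2 |71|f9|71|f6|27|5b|27|56|
→ t3 |27|1c|5b|07|27|5b|56|56|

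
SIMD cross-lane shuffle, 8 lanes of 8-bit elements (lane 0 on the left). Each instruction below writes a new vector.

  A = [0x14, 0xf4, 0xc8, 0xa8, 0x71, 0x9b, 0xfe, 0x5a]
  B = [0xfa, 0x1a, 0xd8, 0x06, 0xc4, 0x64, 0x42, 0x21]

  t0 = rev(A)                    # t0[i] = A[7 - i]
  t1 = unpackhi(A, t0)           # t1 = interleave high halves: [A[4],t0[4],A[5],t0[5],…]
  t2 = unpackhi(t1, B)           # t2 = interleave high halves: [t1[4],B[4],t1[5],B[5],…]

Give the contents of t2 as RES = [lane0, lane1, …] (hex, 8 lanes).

t0 = [0x5a, 0xfe, 0x9b, 0x71, 0xa8, 0xc8, 0xf4, 0x14]
t1 = [0x71, 0xa8, 0x9b, 0xc8, 0xfe, 0xf4, 0x5a, 0x14]
t2 = [0xfe, 0xc4, 0xf4, 0x64, 0x5a, 0x42, 0x14, 0x21]

RES = [0xfe, 0xc4, 0xf4, 0x64, 0x5a, 0x42, 0x14, 0x21]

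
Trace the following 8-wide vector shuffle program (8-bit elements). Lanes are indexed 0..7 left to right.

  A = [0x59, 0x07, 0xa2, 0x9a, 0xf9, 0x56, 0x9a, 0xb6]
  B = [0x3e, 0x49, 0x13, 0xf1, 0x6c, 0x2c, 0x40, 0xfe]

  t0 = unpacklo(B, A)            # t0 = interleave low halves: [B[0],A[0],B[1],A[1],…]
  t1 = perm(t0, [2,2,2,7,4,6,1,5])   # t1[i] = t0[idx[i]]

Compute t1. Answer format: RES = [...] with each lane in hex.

→ t0 |3e|59|49|07|13|a2|f1|9a|
→ t1 |49|49|49|9a|13|f1|59|a2|

RES = [ 0x49  0x49  0x49  0x9a  0x13  0xf1  0x59  0xa2 ]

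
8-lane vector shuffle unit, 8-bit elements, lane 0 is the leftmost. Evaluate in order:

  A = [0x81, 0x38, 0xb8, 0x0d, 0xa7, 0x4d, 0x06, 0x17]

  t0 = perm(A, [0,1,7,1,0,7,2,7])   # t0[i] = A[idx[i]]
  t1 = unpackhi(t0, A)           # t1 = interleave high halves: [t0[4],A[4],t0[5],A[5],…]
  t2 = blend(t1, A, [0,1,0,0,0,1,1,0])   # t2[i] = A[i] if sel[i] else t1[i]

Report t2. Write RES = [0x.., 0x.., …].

RES = [ 0x81  0x38  0x17  0x4d  0xb8  0x4d  0x06  0x17 ]

→ t0 |81|38|17|38|81|17|b8|17|
→ t1 |81|a7|17|4d|b8|06|17|17|
→ t2 |81|38|17|4d|b8|4d|06|17|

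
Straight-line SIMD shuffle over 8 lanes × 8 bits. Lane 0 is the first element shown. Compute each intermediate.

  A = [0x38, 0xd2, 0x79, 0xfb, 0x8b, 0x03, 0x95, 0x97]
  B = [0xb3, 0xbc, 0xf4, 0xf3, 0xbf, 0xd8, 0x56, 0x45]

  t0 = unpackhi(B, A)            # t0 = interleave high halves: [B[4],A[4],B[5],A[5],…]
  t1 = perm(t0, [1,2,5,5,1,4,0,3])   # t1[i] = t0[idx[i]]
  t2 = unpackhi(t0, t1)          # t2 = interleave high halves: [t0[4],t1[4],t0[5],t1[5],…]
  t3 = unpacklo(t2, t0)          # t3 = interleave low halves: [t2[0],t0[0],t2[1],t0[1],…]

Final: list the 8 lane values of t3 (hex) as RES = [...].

  t0: bf 8b d8 03 56 95 45 97
  t1: 8b d8 95 95 8b 56 bf 03
  t2: 56 8b 95 56 45 bf 97 03
  t3: 56 bf 8b 8b 95 d8 56 03

RES = [0x56, 0xbf, 0x8b, 0x8b, 0x95, 0xd8, 0x56, 0x03]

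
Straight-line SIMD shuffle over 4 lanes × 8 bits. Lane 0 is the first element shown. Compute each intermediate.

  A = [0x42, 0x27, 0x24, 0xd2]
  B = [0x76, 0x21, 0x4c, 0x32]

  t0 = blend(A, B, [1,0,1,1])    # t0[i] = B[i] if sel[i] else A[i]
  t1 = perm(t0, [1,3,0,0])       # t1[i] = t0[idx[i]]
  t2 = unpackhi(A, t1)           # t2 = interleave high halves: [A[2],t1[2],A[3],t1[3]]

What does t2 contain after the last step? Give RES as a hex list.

RES = [ 0x24  0x76  0xd2  0x76 ]

  t0: 76 27 4c 32
  t1: 27 32 76 76
  t2: 24 76 d2 76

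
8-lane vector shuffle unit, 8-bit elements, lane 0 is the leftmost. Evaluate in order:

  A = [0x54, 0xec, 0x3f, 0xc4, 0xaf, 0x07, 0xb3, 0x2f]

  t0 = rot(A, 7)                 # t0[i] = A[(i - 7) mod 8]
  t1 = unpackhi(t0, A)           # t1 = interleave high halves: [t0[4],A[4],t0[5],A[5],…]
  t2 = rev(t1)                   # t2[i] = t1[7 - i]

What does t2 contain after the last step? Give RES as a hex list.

→ t0 |ec|3f|c4|af|07|b3|2f|54|
→ t1 |07|af|b3|07|2f|b3|54|2f|
→ t2 |2f|54|b3|2f|07|b3|af|07|

RES = [ 0x2f  0x54  0xb3  0x2f  0x07  0xb3  0xaf  0x07 ]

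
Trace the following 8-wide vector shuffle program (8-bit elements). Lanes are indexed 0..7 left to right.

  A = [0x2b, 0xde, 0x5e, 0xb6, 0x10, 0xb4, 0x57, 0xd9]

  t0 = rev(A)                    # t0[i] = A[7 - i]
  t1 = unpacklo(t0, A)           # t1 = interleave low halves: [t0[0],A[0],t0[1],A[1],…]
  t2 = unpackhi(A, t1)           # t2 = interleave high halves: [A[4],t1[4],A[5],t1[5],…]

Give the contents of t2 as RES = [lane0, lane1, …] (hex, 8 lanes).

RES = [ 0x10  0xb4  0xb4  0x5e  0x57  0x10  0xd9  0xb6 ]

→ t0 |d9|57|b4|10|b6|5e|de|2b|
→ t1 |d9|2b|57|de|b4|5e|10|b6|
→ t2 |10|b4|b4|5e|57|10|d9|b6|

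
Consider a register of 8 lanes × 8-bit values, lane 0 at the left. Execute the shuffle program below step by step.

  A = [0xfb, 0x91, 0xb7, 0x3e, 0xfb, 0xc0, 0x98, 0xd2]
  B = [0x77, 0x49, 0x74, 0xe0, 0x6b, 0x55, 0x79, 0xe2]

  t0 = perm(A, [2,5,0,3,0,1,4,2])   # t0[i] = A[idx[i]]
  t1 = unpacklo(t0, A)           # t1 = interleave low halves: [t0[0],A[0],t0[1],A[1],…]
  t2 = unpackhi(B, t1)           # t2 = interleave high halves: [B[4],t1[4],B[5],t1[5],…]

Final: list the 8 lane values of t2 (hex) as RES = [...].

RES = [0x6b, 0xfb, 0x55, 0xb7, 0x79, 0x3e, 0xe2, 0x3e]

→ t0 |b7|c0|fb|3e|fb|91|fb|b7|
→ t1 |b7|fb|c0|91|fb|b7|3e|3e|
→ t2 |6b|fb|55|b7|79|3e|e2|3e|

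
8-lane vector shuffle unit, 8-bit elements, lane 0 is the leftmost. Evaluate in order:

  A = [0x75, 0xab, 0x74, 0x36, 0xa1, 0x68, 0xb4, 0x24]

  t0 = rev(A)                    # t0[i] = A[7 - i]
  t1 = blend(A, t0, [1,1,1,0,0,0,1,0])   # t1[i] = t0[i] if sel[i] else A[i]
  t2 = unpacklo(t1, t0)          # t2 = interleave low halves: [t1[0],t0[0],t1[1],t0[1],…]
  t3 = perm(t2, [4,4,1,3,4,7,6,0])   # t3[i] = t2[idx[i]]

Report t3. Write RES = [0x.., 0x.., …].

→ t0 |24|b4|68|a1|36|74|ab|75|
→ t1 |24|b4|68|36|a1|68|ab|24|
→ t2 |24|24|b4|b4|68|68|36|a1|
→ t3 |68|68|24|b4|68|a1|36|24|

RES = [ 0x68  0x68  0x24  0xb4  0x68  0xa1  0x36  0x24 ]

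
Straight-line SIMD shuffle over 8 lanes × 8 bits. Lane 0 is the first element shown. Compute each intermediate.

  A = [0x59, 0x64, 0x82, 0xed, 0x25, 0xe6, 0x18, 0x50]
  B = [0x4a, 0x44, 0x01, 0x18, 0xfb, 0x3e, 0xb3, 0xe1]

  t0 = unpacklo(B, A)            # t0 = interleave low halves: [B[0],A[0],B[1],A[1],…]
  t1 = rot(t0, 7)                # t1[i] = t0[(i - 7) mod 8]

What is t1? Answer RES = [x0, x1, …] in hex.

RES = [ 0x59  0x44  0x64  0x01  0x82  0x18  0xed  0x4a ]

  t0: 4a 59 44 64 01 82 18 ed
  t1: 59 44 64 01 82 18 ed 4a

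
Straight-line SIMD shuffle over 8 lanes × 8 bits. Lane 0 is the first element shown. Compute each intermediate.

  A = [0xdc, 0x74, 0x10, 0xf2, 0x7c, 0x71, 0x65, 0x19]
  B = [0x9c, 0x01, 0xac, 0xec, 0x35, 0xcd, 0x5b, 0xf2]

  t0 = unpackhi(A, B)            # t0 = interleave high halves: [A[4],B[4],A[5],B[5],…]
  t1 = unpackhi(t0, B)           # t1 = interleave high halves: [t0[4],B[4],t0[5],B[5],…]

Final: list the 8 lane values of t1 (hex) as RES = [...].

  t0: 7c 35 71 cd 65 5b 19 f2
  t1: 65 35 5b cd 19 5b f2 f2

RES = [ 0x65  0x35  0x5b  0xcd  0x19  0x5b  0xf2  0xf2 ]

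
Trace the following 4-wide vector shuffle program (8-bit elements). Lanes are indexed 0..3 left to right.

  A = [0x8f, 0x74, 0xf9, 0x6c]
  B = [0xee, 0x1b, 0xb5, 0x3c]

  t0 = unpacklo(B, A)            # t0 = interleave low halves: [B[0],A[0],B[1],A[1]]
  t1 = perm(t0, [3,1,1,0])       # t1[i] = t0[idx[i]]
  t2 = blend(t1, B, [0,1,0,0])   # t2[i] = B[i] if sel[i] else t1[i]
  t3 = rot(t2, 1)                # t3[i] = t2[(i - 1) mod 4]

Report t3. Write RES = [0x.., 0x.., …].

  t0: ee 8f 1b 74
  t1: 74 8f 8f ee
  t2: 74 1b 8f ee
  t3: ee 74 1b 8f

RES = [ 0xee  0x74  0x1b  0x8f ]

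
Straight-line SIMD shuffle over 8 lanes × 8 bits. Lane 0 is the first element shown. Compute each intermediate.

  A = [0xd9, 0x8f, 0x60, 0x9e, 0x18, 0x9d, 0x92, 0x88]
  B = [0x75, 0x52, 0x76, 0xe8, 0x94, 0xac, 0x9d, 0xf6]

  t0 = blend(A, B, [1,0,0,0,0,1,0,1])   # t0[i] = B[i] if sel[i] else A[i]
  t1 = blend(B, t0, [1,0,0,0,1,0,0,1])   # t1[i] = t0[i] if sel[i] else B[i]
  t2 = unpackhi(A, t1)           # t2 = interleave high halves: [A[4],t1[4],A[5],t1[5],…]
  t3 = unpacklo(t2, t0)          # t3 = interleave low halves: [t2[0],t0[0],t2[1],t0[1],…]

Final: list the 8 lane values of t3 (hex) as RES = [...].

  t0: 75 8f 60 9e 18 ac 92 f6
  t1: 75 52 76 e8 18 ac 9d f6
  t2: 18 18 9d ac 92 9d 88 f6
  t3: 18 75 18 8f 9d 60 ac 9e

RES = [0x18, 0x75, 0x18, 0x8f, 0x9d, 0x60, 0xac, 0x9e]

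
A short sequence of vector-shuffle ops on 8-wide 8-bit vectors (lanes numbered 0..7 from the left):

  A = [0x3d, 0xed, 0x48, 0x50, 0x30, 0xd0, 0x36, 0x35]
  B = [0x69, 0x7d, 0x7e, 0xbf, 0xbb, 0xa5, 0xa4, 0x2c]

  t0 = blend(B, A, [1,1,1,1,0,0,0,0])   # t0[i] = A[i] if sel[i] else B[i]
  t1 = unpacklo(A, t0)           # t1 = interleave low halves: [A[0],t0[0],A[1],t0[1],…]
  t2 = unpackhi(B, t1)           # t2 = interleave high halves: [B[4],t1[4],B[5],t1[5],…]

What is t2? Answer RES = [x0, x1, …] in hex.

t0 = [0x3d, 0xed, 0x48, 0x50, 0xbb, 0xa5, 0xa4, 0x2c]
t1 = [0x3d, 0x3d, 0xed, 0xed, 0x48, 0x48, 0x50, 0x50]
t2 = [0xbb, 0x48, 0xa5, 0x48, 0xa4, 0x50, 0x2c, 0x50]

RES = [ 0xbb  0x48  0xa5  0x48  0xa4  0x50  0x2c  0x50 ]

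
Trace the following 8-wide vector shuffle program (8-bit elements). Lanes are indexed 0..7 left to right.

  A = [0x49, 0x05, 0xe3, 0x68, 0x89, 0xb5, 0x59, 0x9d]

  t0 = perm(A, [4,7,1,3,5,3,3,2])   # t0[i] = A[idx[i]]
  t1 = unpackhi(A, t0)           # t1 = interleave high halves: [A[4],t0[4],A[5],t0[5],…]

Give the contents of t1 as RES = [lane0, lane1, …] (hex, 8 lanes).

RES = [ 0x89  0xb5  0xb5  0x68  0x59  0x68  0x9d  0xe3 ]

→ t0 |89|9d|05|68|b5|68|68|e3|
→ t1 |89|b5|b5|68|59|68|9d|e3|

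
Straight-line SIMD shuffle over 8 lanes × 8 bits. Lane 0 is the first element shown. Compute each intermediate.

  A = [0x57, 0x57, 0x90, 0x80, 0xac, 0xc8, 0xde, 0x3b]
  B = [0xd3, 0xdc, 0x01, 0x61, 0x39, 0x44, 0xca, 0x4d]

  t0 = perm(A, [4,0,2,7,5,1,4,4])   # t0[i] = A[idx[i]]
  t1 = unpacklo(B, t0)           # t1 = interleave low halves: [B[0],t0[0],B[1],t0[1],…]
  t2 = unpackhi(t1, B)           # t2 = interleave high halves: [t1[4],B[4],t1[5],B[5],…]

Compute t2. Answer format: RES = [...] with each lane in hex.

RES = [ 0x01  0x39  0x90  0x44  0x61  0xca  0x3b  0x4d ]

→ t0 |ac|57|90|3b|c8|57|ac|ac|
→ t1 |d3|ac|dc|57|01|90|61|3b|
→ t2 |01|39|90|44|61|ca|3b|4d|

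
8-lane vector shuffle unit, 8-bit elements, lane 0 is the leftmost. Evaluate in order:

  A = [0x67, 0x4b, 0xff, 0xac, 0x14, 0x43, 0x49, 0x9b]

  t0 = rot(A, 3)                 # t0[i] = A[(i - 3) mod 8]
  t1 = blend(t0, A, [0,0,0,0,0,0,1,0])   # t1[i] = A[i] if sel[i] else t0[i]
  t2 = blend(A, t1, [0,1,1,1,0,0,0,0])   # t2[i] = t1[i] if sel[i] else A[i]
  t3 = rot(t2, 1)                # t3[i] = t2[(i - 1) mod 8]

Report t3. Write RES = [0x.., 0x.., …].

RES = [ 0x9b  0x67  0x49  0x9b  0x67  0x14  0x43  0x49 ]

t0 = [0x43, 0x49, 0x9b, 0x67, 0x4b, 0xff, 0xac, 0x14]
t1 = [0x43, 0x49, 0x9b, 0x67, 0x4b, 0xff, 0x49, 0x14]
t2 = [0x67, 0x49, 0x9b, 0x67, 0x14, 0x43, 0x49, 0x9b]
t3 = [0x9b, 0x67, 0x49, 0x9b, 0x67, 0x14, 0x43, 0x49]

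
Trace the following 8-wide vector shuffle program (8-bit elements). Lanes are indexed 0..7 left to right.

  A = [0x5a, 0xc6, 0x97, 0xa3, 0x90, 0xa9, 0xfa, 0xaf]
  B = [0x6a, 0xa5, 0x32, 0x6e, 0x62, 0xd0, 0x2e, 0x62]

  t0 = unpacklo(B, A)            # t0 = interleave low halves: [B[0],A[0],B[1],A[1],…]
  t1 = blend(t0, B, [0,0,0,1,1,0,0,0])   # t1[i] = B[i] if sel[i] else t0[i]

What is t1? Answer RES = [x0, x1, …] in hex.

t0 = [0x6a, 0x5a, 0xa5, 0xc6, 0x32, 0x97, 0x6e, 0xa3]
t1 = [0x6a, 0x5a, 0xa5, 0x6e, 0x62, 0x97, 0x6e, 0xa3]

RES = [0x6a, 0x5a, 0xa5, 0x6e, 0x62, 0x97, 0x6e, 0xa3]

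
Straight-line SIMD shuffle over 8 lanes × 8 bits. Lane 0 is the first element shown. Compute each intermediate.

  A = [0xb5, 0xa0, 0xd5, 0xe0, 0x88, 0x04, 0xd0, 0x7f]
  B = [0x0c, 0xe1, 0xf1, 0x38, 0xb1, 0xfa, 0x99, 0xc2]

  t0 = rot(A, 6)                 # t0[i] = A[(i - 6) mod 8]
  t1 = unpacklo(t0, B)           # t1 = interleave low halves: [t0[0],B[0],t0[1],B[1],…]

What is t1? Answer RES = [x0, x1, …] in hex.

RES = [ 0xd5  0x0c  0xe0  0xe1  0x88  0xf1  0x04  0x38 ]

→ t0 |d5|e0|88|04|d0|7f|b5|a0|
→ t1 |d5|0c|e0|e1|88|f1|04|38|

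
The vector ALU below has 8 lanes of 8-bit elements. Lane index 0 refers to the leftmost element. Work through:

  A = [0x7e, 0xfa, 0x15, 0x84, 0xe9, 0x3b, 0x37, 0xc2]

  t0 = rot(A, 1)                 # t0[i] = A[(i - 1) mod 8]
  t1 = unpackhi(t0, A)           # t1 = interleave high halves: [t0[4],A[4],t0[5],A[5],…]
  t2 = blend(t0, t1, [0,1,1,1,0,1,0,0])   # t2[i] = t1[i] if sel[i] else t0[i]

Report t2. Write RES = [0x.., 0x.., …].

  t0: c2 7e fa 15 84 e9 3b 37
  t1: 84 e9 e9 3b 3b 37 37 c2
  t2: c2 e9 e9 3b 84 37 3b 37

RES = [0xc2, 0xe9, 0xe9, 0x3b, 0x84, 0x37, 0x3b, 0x37]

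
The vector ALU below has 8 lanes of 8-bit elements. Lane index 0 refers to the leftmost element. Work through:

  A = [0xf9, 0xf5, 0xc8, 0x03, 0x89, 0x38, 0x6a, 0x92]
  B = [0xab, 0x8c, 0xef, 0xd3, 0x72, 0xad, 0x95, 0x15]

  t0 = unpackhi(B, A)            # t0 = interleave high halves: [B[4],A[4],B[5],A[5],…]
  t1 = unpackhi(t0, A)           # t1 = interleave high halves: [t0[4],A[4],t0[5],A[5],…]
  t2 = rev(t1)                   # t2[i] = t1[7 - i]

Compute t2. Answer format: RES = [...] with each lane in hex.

  t0: 72 89 ad 38 95 6a 15 92
  t1: 95 89 6a 38 15 6a 92 92
  t2: 92 92 6a 15 38 6a 89 95

RES = [0x92, 0x92, 0x6a, 0x15, 0x38, 0x6a, 0x89, 0x95]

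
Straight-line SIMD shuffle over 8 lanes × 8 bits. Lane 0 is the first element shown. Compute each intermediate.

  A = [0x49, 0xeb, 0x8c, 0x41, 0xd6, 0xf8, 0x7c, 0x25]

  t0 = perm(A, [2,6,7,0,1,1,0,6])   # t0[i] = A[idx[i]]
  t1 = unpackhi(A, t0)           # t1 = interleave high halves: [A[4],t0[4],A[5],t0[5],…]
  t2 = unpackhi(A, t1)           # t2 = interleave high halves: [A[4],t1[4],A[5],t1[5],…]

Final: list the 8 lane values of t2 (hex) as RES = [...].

  t0: 8c 7c 25 49 eb eb 49 7c
  t1: d6 eb f8 eb 7c 49 25 7c
  t2: d6 7c f8 49 7c 25 25 7c

RES = [ 0xd6  0x7c  0xf8  0x49  0x7c  0x25  0x25  0x7c ]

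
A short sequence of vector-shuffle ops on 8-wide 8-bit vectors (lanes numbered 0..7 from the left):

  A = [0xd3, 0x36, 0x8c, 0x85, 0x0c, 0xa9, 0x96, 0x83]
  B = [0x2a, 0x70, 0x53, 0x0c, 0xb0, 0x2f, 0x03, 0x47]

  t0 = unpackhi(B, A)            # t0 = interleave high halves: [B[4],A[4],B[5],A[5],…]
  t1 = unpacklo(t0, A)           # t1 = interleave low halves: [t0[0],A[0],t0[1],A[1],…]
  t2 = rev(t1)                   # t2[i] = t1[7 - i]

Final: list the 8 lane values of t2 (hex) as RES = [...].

RES = [ 0x85  0xa9  0x8c  0x2f  0x36  0x0c  0xd3  0xb0 ]

t0 = [0xb0, 0x0c, 0x2f, 0xa9, 0x03, 0x96, 0x47, 0x83]
t1 = [0xb0, 0xd3, 0x0c, 0x36, 0x2f, 0x8c, 0xa9, 0x85]
t2 = [0x85, 0xa9, 0x8c, 0x2f, 0x36, 0x0c, 0xd3, 0xb0]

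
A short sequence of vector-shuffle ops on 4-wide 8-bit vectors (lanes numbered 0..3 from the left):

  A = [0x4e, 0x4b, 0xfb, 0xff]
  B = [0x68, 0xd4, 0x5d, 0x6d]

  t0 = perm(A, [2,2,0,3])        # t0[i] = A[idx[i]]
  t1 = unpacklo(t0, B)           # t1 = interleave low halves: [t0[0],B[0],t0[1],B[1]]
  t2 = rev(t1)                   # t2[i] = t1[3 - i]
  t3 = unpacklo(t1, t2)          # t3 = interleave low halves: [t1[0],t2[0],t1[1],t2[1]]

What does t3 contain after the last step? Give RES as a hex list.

→ t0 |fb|fb|4e|ff|
→ t1 |fb|68|fb|d4|
→ t2 |d4|fb|68|fb|
→ t3 |fb|d4|68|fb|

RES = [0xfb, 0xd4, 0x68, 0xfb]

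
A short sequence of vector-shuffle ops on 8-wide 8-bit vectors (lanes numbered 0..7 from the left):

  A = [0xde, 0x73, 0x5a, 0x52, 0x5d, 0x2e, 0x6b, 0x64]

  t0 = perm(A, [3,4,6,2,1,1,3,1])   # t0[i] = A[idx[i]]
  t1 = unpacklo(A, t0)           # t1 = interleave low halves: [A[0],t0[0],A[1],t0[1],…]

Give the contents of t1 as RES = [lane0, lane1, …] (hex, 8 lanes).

RES = [0xde, 0x52, 0x73, 0x5d, 0x5a, 0x6b, 0x52, 0x5a]

t0 = [0x52, 0x5d, 0x6b, 0x5a, 0x73, 0x73, 0x52, 0x73]
t1 = [0xde, 0x52, 0x73, 0x5d, 0x5a, 0x6b, 0x52, 0x5a]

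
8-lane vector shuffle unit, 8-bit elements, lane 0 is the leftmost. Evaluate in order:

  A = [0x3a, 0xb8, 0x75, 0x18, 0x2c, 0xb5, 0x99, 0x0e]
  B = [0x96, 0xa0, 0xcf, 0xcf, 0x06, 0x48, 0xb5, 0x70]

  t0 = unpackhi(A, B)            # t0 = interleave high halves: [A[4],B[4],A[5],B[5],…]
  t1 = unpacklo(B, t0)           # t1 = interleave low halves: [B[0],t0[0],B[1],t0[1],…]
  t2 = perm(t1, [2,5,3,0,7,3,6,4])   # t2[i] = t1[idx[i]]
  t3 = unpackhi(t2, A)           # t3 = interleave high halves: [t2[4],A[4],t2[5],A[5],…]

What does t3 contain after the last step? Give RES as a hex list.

  t0: 2c 06 b5 48 99 b5 0e 70
  t1: 96 2c a0 06 cf b5 cf 48
  t2: a0 b5 06 96 48 06 cf cf
  t3: 48 2c 06 b5 cf 99 cf 0e

RES = [ 0x48  0x2c  0x06  0xb5  0xcf  0x99  0xcf  0x0e ]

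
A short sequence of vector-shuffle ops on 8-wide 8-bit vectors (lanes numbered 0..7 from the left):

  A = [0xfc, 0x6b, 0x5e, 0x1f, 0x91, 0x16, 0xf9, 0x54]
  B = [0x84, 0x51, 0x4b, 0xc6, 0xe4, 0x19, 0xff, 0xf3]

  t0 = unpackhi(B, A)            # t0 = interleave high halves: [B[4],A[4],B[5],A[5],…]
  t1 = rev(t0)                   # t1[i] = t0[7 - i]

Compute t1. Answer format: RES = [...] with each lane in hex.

→ t0 |e4|91|19|16|ff|f9|f3|54|
→ t1 |54|f3|f9|ff|16|19|91|e4|

RES = [0x54, 0xf3, 0xf9, 0xff, 0x16, 0x19, 0x91, 0xe4]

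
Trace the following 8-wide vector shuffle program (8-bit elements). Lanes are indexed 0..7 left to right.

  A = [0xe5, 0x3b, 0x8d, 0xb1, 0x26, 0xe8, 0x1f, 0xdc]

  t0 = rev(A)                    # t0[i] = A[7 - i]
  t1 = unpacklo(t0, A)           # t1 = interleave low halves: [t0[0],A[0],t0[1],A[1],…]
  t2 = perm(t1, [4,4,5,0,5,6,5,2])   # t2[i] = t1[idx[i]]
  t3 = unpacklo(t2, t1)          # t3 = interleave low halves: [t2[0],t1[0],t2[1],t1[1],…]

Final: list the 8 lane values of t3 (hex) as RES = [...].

RES = [0xe8, 0xdc, 0xe8, 0xe5, 0x8d, 0x1f, 0xdc, 0x3b]

t0 = [0xdc, 0x1f, 0xe8, 0x26, 0xb1, 0x8d, 0x3b, 0xe5]
t1 = [0xdc, 0xe5, 0x1f, 0x3b, 0xe8, 0x8d, 0x26, 0xb1]
t2 = [0xe8, 0xe8, 0x8d, 0xdc, 0x8d, 0x26, 0x8d, 0x1f]
t3 = [0xe8, 0xdc, 0xe8, 0xe5, 0x8d, 0x1f, 0xdc, 0x3b]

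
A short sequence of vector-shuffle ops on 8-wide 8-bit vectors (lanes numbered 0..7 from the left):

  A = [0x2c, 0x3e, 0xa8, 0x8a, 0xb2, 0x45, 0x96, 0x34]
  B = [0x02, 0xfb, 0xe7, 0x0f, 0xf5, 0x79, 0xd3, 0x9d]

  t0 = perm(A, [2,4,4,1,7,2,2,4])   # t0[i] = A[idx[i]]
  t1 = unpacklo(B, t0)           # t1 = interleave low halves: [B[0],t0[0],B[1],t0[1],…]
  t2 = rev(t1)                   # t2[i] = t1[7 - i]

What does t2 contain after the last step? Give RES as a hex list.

RES = [0x3e, 0x0f, 0xb2, 0xe7, 0xb2, 0xfb, 0xa8, 0x02]

t0 = [0xa8, 0xb2, 0xb2, 0x3e, 0x34, 0xa8, 0xa8, 0xb2]
t1 = [0x02, 0xa8, 0xfb, 0xb2, 0xe7, 0xb2, 0x0f, 0x3e]
t2 = [0x3e, 0x0f, 0xb2, 0xe7, 0xb2, 0xfb, 0xa8, 0x02]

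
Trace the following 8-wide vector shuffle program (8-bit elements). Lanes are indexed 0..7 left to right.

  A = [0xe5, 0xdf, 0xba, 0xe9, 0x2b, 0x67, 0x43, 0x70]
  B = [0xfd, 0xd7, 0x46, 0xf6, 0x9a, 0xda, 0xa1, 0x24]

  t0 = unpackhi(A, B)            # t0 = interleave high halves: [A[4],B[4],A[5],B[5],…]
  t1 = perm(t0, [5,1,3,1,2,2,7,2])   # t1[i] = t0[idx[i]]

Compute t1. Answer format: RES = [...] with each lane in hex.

RES = [0xa1, 0x9a, 0xda, 0x9a, 0x67, 0x67, 0x24, 0x67]

t0 = [0x2b, 0x9a, 0x67, 0xda, 0x43, 0xa1, 0x70, 0x24]
t1 = [0xa1, 0x9a, 0xda, 0x9a, 0x67, 0x67, 0x24, 0x67]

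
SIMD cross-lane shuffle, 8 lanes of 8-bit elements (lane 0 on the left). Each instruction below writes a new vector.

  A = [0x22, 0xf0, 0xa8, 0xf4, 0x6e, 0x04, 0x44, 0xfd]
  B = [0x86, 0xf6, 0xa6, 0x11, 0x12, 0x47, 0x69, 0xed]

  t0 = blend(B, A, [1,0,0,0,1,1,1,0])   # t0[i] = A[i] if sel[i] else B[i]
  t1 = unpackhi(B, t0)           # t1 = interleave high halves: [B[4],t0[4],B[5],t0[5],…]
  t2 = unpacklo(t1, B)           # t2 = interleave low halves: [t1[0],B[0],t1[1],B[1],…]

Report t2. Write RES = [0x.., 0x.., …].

  t0: 22 f6 a6 11 6e 04 44 ed
  t1: 12 6e 47 04 69 44 ed ed
  t2: 12 86 6e f6 47 a6 04 11

RES = [ 0x12  0x86  0x6e  0xf6  0x47  0xa6  0x04  0x11 ]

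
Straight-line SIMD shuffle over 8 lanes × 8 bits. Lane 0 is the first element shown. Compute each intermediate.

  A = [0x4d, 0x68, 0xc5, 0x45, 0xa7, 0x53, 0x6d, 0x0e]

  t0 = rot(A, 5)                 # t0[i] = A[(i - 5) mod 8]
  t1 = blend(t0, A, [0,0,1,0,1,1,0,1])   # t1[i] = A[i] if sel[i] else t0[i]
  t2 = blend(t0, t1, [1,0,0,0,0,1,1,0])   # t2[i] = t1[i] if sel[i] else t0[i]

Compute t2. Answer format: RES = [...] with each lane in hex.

RES = [ 0x45  0xa7  0x53  0x6d  0x0e  0x53  0x68  0xc5 ]

t0 = [0x45, 0xa7, 0x53, 0x6d, 0x0e, 0x4d, 0x68, 0xc5]
t1 = [0x45, 0xa7, 0xc5, 0x6d, 0xa7, 0x53, 0x68, 0x0e]
t2 = [0x45, 0xa7, 0x53, 0x6d, 0x0e, 0x53, 0x68, 0xc5]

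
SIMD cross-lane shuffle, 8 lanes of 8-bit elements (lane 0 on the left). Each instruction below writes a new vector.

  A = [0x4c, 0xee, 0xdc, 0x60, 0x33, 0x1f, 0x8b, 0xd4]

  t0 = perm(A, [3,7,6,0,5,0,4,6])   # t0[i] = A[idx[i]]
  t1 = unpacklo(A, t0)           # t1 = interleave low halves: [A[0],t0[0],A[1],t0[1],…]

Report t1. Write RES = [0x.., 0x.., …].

RES = [0x4c, 0x60, 0xee, 0xd4, 0xdc, 0x8b, 0x60, 0x4c]

→ t0 |60|d4|8b|4c|1f|4c|33|8b|
→ t1 |4c|60|ee|d4|dc|8b|60|4c|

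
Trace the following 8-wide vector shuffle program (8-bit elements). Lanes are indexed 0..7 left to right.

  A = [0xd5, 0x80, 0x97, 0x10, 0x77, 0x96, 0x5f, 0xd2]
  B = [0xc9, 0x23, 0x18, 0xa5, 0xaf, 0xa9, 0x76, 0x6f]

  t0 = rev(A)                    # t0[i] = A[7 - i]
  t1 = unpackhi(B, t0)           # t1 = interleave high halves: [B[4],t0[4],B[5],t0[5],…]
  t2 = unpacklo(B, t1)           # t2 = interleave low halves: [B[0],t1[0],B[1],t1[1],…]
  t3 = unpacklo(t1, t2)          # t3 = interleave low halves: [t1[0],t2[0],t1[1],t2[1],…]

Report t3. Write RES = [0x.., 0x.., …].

RES = [ 0xaf  0xc9  0x10  0xaf  0xa9  0x23  0x97  0x10 ]

t0 = [0xd2, 0x5f, 0x96, 0x77, 0x10, 0x97, 0x80, 0xd5]
t1 = [0xaf, 0x10, 0xa9, 0x97, 0x76, 0x80, 0x6f, 0xd5]
t2 = [0xc9, 0xaf, 0x23, 0x10, 0x18, 0xa9, 0xa5, 0x97]
t3 = [0xaf, 0xc9, 0x10, 0xaf, 0xa9, 0x23, 0x97, 0x10]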